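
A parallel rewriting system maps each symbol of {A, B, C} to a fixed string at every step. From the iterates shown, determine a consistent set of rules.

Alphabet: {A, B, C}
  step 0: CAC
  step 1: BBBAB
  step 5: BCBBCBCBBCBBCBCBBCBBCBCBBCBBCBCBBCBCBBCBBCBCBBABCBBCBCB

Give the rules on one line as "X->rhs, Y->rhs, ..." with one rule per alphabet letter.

A->BBA, B->BC, C->B

  step 0 ⇒ step 1: CAC ⇒ B·BBA·B
    A ↦ BBA
    C ↦ B
    B ↦ BC  (constrained at step 1)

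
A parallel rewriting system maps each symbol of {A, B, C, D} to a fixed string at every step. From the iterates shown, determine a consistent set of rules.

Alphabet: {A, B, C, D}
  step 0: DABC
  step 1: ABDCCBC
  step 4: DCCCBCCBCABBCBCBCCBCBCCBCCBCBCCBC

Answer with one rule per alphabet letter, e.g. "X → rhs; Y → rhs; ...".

A->DC, B->C, C->BC, D->AB

  step 0 ⇒ step 1: DABC ⇒ AB·DC·C·BC
    A ↦ DC
    B ↦ C
    C ↦ BC
    D ↦ AB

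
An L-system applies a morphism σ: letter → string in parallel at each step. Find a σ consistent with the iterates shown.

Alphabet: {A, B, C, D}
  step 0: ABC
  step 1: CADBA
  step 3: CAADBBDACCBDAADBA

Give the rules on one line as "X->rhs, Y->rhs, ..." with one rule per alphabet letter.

A->C, B->ADB, C->A, D->BDA

  step 0 ⇒ step 1: ABC ⇒ C·ADB·A
    A ↦ C
    B ↦ ADB
    C ↦ A
    D ↦ BDA  (constrained at step 1)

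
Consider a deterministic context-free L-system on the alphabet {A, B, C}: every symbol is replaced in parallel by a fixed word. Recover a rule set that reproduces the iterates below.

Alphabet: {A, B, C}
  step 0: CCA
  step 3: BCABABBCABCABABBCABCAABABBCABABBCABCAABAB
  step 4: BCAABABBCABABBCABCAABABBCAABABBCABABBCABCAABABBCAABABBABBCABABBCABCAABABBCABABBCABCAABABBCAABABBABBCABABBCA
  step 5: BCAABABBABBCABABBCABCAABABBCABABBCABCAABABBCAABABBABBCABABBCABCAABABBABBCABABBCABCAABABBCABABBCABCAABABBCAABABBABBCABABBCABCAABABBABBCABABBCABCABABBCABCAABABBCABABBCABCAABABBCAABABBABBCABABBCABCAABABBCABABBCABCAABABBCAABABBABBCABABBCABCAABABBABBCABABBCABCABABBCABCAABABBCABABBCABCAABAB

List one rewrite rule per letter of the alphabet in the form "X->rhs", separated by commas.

A->BAB, B->BCA, C->A

  step 4 ⇒ step 5: BCAABABBCABABBCABCAABABBCAABABBCABABBCABCAABABBCAABABBABBCABABBCABCAABABBCABABBCABCAABABBCAABABBABBCABABBCA ⇒ BCA·A·BAB·BAB·BCA·BAB·BCA·BCA·A·BAB·BCA·BAB·BCA·BCA·A·BAB·BCA·A·BAB·BAB·BCA·BAB·BCA·BCA·A·BAB·BAB·BCA·BAB·BCA·BCA·A·BAB·BCA·BAB·BCA·BCA·A·BAB·BCA·A·BAB·BAB·BCA·BAB·BCA·BCA·A·BAB·BAB·BCA·BAB·BCA·BCA·BAB·BCA·BCA·A·BAB·BCA·BAB·BCA·BCA·A·BAB·BCA·A·BAB·BAB·BCA·BAB·BCA·BCA·A·BAB·BCA·BAB·BCA·BCA·A·BAB·BCA·A·BAB·BAB·BCA·BAB·BCA·BCA·A·BAB·BAB·BCA·BAB·BCA·BCA·BAB·BCA·BCA·A·BAB·BCA·BAB·BCA·BCA·A·BAB
    A ↦ BAB
    B ↦ BCA
    C ↦ A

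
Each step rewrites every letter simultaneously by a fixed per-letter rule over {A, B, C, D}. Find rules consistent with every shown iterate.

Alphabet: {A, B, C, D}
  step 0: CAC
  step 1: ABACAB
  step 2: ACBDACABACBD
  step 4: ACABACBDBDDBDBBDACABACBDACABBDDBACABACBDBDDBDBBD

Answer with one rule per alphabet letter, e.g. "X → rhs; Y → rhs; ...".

A->AC, B->BD, C->AB, D->DB

  step 1 ⇒ step 2: ABACAB ⇒ AC·BD·AC·AB·AC·BD
    A ↦ AC
    B ↦ BD
    C ↦ AB
    D ↦ DB  (constrained at step 2)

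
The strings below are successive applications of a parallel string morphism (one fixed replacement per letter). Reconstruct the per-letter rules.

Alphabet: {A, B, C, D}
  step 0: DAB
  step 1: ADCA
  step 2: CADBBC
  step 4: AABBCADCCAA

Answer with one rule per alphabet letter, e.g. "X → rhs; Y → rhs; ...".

  step 1 ⇒ step 2: ADCA ⇒ C·AD·BB·C
    A ↦ C
    C ↦ BB
    D ↦ AD
  step 0 ⇒ step 1: DAB ⇒ AD·C·A
    B ↦ A

A->C, B->A, C->BB, D->AD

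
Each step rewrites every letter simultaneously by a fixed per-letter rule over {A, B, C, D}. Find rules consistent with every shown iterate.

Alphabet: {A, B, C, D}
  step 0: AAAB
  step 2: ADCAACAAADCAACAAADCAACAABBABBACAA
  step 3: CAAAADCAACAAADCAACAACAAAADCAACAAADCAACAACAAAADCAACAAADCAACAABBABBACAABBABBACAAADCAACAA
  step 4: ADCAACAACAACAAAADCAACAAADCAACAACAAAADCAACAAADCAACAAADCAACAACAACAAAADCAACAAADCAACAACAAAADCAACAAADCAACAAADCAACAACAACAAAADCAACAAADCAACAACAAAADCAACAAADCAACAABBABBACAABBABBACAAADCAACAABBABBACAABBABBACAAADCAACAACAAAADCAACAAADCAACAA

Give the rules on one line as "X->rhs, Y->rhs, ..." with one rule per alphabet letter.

  step 3 ⇒ step 4: CAAAADCAACAAADCAACAACAAAADCAACAAADCAACAACAAAADCAACAAADCAACAABBABBACAABBABBACAAADCAACAA ⇒ AD·CAA·CAA·CAA·CAA·A·AD·CAA·CAA·AD·CAA·CAA·CAA·A·AD·CAA·CAA·AD·CAA·CAA·AD·CAA·CAA·CAA·CAA·A·AD·CAA·CAA·AD·CAA·CAA·CAA·A·AD·CAA·CAA·AD·CAA·CAA·AD·CAA·CAA·CAA·CAA·A·AD·CAA·CAA·AD·CAA·CAA·CAA·A·AD·CAA·CAA·AD·CAA·CAA·BBA·BBA·CAA·BBA·BBA·CAA·AD·CAA·CAA·BBA·BBA·CAA·BBA·BBA·CAA·AD·CAA·CAA·CAA·A·AD·CAA·CAA·AD·CAA·CAA
    A ↦ CAA
    B ↦ BBA
    C ↦ AD
    D ↦ A

A->CAA, B->BBA, C->AD, D->A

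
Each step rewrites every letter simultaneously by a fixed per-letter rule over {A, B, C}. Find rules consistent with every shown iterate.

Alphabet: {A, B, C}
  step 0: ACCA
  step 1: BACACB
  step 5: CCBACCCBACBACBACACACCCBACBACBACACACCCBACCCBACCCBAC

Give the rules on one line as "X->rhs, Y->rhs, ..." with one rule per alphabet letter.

A->B, B->CC, C->AC

  step 0 ⇒ step 1: ACCA ⇒ B·AC·AC·B
    A ↦ B
    C ↦ AC
    B ↦ CC  (constrained at step 1)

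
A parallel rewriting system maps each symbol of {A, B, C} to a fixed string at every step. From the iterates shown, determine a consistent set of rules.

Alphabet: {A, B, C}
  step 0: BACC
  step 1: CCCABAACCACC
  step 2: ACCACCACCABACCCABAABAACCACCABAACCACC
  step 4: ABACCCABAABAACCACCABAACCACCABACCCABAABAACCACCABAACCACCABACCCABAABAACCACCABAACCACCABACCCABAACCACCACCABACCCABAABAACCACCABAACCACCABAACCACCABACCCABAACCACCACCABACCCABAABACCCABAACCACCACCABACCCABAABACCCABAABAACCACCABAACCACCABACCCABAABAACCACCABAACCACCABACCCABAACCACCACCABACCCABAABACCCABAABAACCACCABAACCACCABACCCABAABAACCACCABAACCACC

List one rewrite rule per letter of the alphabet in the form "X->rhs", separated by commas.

  step 1 ⇒ step 2: CCCABAACCACC ⇒ ACC·ACC·ACC·ABA·CCC·ABA·ABA·ACC·ACC·ABA·ACC·ACC
    A ↦ ABA
    B ↦ CCC
    C ↦ ACC

A->ABA, B->CCC, C->ACC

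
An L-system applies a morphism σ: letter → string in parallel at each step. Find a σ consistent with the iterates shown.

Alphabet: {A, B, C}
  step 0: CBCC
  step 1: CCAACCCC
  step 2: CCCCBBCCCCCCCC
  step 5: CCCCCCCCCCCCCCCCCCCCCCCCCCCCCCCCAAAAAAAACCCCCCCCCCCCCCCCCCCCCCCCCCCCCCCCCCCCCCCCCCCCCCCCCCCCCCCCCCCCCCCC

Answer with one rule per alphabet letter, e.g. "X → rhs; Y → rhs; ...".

A->B, B->AA, C->CC

  step 1 ⇒ step 2: CCAACCCC ⇒ CC·CC·B·B·CC·CC·CC·CC
    A ↦ B
    C ↦ CC
  step 0 ⇒ step 1: CBCC ⇒ CC·AA·CC·CC
    B ↦ AA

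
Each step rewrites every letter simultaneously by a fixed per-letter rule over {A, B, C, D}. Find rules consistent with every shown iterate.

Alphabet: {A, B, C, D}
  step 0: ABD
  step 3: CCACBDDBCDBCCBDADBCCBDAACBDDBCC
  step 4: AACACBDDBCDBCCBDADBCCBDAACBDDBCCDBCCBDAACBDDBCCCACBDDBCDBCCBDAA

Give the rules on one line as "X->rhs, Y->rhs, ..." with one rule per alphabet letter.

A->C, B->CBD, C->A, D->DBC

  step 3 ⇒ step 4: CCACBDDBCDBCCBDADBCCBDAACBDDBCC ⇒ A·A·C·A·CBD·DBC·DBC·CBD·A·DBC·CBD·A·A·CBD·DBC·C·DBC·CBD·A·A·CBD·DBC·C·C·A·CBD·DBC·DBC·CBD·A·A
    A ↦ C
    B ↦ CBD
    C ↦ A
    D ↦ DBC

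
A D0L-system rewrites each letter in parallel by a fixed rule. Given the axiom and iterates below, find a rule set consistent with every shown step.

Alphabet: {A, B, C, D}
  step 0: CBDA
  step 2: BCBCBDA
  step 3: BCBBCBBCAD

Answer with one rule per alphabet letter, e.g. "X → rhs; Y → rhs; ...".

A->D, B->BC, C->B, D->A

  step 2 ⇒ step 3: BCBCBDA ⇒ BC·B·BC·B·BC·A·D
    A ↦ D
    B ↦ BC
    C ↦ B
    D ↦ A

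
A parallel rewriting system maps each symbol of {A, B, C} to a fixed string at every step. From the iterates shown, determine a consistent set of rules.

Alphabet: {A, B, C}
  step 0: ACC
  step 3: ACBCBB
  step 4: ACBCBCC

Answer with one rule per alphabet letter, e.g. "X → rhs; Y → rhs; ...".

  step 3 ⇒ step 4: ACBCBB ⇒ AC·B·C·B·C·C
    A ↦ AC
    B ↦ C
    C ↦ B

A->AC, B->C, C->B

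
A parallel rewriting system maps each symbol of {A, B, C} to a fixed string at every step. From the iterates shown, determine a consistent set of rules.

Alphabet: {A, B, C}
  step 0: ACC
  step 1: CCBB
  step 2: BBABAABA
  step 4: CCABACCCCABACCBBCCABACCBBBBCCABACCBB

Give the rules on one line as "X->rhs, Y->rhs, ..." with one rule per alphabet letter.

  step 1 ⇒ step 2: CCBB ⇒ B·B·ABA·ABA
    B ↦ ABA
    C ↦ B
  step 0 ⇒ step 1: ACC ⇒ CC·B·B
    A ↦ CC

A->CC, B->ABA, C->B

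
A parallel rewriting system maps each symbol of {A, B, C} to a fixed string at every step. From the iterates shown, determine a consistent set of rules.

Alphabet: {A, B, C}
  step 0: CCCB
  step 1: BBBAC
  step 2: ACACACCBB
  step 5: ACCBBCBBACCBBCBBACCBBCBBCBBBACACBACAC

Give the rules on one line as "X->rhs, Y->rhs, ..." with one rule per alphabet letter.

  step 1 ⇒ step 2: BBBAC ⇒ AC·AC·AC·CB·B
    A ↦ CB
    B ↦ AC
    C ↦ B

A->CB, B->AC, C->B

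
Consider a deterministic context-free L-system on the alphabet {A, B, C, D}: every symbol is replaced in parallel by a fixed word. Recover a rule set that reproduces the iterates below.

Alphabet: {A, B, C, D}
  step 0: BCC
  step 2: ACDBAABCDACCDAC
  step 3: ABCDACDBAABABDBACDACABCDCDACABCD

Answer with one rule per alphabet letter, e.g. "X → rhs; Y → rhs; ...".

  step 2 ⇒ step 3: ACDBAABCDACCDAC ⇒ AB·CD·AC·DBA·AB·AB·DBA·CD·AC·AB·CD·CD·AC·AB·CD
    A ↦ AB
    B ↦ DBA
    C ↦ CD
    D ↦ AC

A->AB, B->DBA, C->CD, D->AC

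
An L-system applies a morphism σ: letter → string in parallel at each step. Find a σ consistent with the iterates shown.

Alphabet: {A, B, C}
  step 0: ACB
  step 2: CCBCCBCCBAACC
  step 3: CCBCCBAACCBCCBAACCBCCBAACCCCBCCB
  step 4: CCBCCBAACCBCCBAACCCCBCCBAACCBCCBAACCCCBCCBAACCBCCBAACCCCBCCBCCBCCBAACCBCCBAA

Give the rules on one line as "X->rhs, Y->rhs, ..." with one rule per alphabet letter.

A->C, B->AA, C->CCB

  step 3 ⇒ step 4: CCBCCBAACCBCCBAACCBCCBAACCCCBCCB ⇒ CCB·CCB·AA·CCB·CCB·AA·C·C·CCB·CCB·AA·CCB·CCB·AA·C·C·CCB·CCB·AA·CCB·CCB·AA·C·C·CCB·CCB·CCB·CCB·AA·CCB·CCB·AA
    A ↦ C
    B ↦ AA
    C ↦ CCB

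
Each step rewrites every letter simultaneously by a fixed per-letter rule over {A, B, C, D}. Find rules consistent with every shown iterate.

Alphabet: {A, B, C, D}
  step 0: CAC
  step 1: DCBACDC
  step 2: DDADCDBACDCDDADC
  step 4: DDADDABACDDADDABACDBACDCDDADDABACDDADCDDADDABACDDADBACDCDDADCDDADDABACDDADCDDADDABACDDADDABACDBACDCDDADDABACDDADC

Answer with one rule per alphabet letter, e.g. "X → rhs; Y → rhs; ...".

A->BAC, B->D, C->DC, D->DDA

  step 1 ⇒ step 2: DCBACDC ⇒ DDA·DC·D·BAC·DC·DDA·DC
    A ↦ BAC
    B ↦ D
    C ↦ DC
    D ↦ DDA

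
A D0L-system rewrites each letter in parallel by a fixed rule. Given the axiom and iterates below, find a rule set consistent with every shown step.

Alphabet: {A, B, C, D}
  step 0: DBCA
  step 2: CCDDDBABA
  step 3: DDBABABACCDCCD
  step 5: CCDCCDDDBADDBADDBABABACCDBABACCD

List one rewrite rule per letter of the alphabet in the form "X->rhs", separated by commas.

A->D, B->CC, C->D, D->BA

  step 2 ⇒ step 3: CCDDDBABA ⇒ D·D·BA·BA·BA·CC·D·CC·D
    A ↦ D
    B ↦ CC
    C ↦ D
    D ↦ BA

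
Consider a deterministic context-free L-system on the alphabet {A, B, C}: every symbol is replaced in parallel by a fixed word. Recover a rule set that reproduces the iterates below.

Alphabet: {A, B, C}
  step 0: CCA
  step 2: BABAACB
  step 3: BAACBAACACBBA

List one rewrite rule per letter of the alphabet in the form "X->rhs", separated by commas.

A->AC, B->BA, C->B

  step 2 ⇒ step 3: BABAACB ⇒ BA·AC·BA·AC·AC·B·BA
    A ↦ AC
    B ↦ BA
    C ↦ B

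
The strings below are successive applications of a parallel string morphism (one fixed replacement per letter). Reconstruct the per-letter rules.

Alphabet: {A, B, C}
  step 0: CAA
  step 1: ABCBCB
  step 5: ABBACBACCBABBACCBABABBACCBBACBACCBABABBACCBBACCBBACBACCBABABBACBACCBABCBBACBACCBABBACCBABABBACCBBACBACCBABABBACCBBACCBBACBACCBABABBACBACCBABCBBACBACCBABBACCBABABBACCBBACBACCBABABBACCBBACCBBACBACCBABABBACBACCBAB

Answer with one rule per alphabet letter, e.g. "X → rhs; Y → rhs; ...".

A->CB, B->BAC, C->AB

  step 0 ⇒ step 1: CAA ⇒ AB·CB·CB
    A ↦ CB
    C ↦ AB
    B ↦ BAC  (constrained at step 1)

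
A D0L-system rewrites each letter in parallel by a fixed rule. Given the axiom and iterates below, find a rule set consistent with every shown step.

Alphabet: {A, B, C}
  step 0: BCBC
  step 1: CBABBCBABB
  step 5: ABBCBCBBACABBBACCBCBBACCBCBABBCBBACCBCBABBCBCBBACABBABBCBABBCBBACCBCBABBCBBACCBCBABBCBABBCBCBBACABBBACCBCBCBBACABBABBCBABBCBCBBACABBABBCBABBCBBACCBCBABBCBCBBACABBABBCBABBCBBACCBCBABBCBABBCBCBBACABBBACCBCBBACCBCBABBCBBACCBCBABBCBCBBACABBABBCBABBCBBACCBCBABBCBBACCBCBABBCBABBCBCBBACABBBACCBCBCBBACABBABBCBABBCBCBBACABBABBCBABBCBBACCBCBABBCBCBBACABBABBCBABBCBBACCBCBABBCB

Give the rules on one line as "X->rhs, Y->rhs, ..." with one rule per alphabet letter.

A->BAC, B->CB, C->ABB

  step 0 ⇒ step 1: BCBC ⇒ CB·ABB·CB·ABB
    B ↦ CB
    C ↦ ABB
    A ↦ BAC  (constrained at step 1)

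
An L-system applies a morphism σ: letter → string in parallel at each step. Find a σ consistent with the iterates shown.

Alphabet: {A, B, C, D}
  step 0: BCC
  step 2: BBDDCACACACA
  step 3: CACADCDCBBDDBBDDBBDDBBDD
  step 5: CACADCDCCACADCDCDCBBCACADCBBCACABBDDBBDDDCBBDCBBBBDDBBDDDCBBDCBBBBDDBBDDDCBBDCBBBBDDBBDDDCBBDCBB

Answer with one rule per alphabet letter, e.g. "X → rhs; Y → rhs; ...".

A->DD, B->CA, C->BB, D->DC

  step 2 ⇒ step 3: BBDDCACACACA ⇒ CA·CA·DC·DC·BB·DD·BB·DD·BB·DD·BB·DD
    A ↦ DD
    B ↦ CA
    C ↦ BB
    D ↦ DC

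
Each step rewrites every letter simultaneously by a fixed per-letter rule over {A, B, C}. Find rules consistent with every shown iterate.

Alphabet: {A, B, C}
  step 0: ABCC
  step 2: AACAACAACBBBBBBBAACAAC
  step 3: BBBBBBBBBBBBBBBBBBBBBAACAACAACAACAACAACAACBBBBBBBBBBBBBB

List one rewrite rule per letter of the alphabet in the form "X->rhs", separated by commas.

A->BBB, B->AAC, C->B

  step 2 ⇒ step 3: AACAACAACBBBBBBBAACAAC ⇒ BBB·BBB·B·BBB·BBB·B·BBB·BBB·B·AAC·AAC·AAC·AAC·AAC·AAC·AAC·BBB·BBB·B·BBB·BBB·B
    A ↦ BBB
    B ↦ AAC
    C ↦ B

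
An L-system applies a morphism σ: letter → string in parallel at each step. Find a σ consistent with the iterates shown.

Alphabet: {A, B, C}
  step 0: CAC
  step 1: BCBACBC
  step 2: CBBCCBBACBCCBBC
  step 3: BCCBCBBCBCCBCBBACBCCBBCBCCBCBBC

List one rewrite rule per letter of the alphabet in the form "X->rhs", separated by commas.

A->BAC, B->CB, C->BC

  step 2 ⇒ step 3: CBBCCBBACBCCBBC ⇒ BC·CB·CB·BC·BC·CB·CB·BAC·BC·CB·BC·BC·CB·CB·BC
    A ↦ BAC
    B ↦ CB
    C ↦ BC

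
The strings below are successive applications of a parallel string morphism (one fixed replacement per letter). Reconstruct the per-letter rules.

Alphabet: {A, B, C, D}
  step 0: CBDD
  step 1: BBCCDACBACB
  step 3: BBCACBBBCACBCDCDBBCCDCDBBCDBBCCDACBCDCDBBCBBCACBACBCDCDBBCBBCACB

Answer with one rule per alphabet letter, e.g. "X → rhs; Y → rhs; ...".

A->D, B->CD, C->BBC, D->ACB

  step 0 ⇒ step 1: CBDD ⇒ BBC·CD·ACB·ACB
    B ↦ CD
    C ↦ BBC
    D ↦ ACB
    A ↦ D  (constrained at step 1)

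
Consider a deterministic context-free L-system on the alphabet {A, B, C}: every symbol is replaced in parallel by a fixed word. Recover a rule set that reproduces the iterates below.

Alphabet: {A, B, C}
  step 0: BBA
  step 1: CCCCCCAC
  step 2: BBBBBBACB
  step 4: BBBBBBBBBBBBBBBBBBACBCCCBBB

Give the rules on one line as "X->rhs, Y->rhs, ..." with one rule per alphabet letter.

A->AC, B->CCC, C->B

  step 1 ⇒ step 2: CCCCCCAC ⇒ B·B·B·B·B·B·AC·B
    A ↦ AC
    C ↦ B
  step 0 ⇒ step 1: BBA ⇒ CCC·CCC·AC
    B ↦ CCC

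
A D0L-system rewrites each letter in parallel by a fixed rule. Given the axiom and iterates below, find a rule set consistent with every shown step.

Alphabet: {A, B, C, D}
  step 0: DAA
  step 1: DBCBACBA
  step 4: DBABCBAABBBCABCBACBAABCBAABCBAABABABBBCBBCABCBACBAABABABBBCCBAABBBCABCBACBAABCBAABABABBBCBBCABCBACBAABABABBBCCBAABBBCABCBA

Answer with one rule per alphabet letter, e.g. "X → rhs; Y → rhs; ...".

  step 0 ⇒ step 1: DAA ⇒ DB·CBA·CBA
    A ↦ CBA
    D ↦ DB
    B ↦ AB  (constrained at step 1)
    C ↦ BBC  (constrained at step 1)

A->CBA, B->AB, C->BBC, D->DB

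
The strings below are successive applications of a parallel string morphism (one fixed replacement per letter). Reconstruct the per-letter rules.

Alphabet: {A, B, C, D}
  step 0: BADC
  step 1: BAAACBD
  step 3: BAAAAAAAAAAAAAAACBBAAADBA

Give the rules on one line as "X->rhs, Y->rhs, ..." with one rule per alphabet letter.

  step 0 ⇒ step 1: BADC ⇒ BA·AA·CB·D
    A ↦ AA
    B ↦ BA
    C ↦ D
    D ↦ CB

A->AA, B->BA, C->D, D->CB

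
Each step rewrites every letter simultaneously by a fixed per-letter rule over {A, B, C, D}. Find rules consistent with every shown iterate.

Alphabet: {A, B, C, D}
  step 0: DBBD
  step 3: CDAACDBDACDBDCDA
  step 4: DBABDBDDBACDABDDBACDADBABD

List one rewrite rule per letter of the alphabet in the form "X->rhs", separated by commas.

A->BD, B->CD, C->DB, D->A

  step 3 ⇒ step 4: CDAACDBDACDBDCDA ⇒ DB·A·BD·BD·DB·A·CD·A·BD·DB·A·CD·A·DB·A·BD
    A ↦ BD
    B ↦ CD
    C ↦ DB
    D ↦ A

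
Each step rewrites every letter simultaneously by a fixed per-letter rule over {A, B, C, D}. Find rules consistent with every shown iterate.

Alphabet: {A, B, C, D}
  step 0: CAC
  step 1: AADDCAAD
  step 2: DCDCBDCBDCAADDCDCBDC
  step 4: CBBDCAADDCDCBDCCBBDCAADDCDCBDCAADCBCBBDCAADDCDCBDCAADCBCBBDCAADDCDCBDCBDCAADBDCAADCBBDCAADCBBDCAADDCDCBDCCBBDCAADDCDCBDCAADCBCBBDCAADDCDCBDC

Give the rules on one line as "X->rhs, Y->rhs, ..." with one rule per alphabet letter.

A->DC, B->CB, C->AAD, D->BDC

  step 1 ⇒ step 2: AADDCAAD ⇒ DC·DC·BDC·BDC·AAD·DC·DC·BDC
    A ↦ DC
    C ↦ AAD
    D ↦ BDC
    B ↦ CB  (constrained at step 2)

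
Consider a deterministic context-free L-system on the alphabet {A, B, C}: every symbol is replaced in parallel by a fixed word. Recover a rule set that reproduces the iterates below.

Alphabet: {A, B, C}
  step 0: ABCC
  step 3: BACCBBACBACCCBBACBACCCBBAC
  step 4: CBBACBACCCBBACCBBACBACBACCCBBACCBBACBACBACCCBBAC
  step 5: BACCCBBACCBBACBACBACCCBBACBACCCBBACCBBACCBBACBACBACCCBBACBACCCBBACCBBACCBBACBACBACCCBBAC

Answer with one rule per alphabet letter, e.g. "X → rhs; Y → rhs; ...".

  step 4 ⇒ step 5: CBBACBACCCBBACCBBACBACBACCCBBACCBBACBACBACCCBBAC ⇒ BAC·C·C·B·BAC·C·B·BAC·BAC·BAC·C·C·B·BAC·BAC·C·C·B·BAC·C·B·BAC·C·B·BAC·BAC·BAC·C·C·B·BAC·BAC·C·C·B·BAC·C·B·BAC·C·B·BAC·BAC·BAC·C·C·B·BAC
    A ↦ B
    B ↦ C
    C ↦ BAC

A->B, B->C, C->BAC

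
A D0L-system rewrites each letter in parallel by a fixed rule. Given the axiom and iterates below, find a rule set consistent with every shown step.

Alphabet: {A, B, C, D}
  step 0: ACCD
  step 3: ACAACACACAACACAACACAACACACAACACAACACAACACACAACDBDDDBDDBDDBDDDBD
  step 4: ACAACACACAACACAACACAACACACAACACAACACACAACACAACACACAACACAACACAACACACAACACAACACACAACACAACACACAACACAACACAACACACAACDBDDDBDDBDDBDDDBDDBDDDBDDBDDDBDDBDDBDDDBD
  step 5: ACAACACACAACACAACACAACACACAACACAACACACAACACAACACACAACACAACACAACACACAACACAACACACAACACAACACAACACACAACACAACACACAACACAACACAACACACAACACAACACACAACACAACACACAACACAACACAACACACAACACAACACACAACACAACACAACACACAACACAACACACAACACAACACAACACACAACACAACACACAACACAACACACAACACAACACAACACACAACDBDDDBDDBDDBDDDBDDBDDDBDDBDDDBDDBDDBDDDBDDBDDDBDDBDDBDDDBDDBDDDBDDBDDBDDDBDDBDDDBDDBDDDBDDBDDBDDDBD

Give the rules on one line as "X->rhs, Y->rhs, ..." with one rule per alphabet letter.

  step 4 ⇒ step 5: ACAACACACAACACAACACAACACACAACACAACACACAACACAACACACAACACAACACAACACACAACACAACACACAACACAACACACAACACAACACAACACACAACDBDDDBDDBDDBDDDBDDBDDDBDDBDDDBDDBDDBDDDBD ⇒ AC·AAC·AC·AC·AAC·AC·AAC·AC·AAC·AC·AC·AAC·AC·AAC·AC·AC·AAC·AC·AAC·AC·AC·AAC·AC·AAC·AC·AAC·AC·AC·AAC·AC·AAC·AC·AC·AAC·AC·AAC·AC·AAC·AC·AC·AAC·AC·AAC·AC·AC·AAC·AC·AAC·AC·AAC·AC·AC·AAC·AC·AAC·AC·AC·AAC·AC·AAC·AC·AC·AAC·AC·AAC·AC·AAC·AC·AC·AAC·AC·AAC·AC·AC·AAC·AC·AAC·AC·AAC·AC·AC·AAC·AC·AAC·AC·AC·AAC·AC·AAC·AC·AAC·AC·AC·AAC·AC·AAC·AC·AC·AAC·AC·AAC·AC·AC·AAC·AC·AAC·AC·AAC·AC·AC·AAC·DBD·D·DBD·DBD·DBD·D·DBD·DBD·D·DBD·DBD·D·DBD·DBD·DBD·D·DBD·DBD·D·DBD·DBD·DBD·D·DBD·DBD·D·DBD·DBD·DBD·D·DBD·DBD·D·DBD·DBD·D·DBD·DBD·DBD·D·DBD
    A ↦ AC
    B ↦ D
    C ↦ AAC
    D ↦ DBD

A->AC, B->D, C->AAC, D->DBD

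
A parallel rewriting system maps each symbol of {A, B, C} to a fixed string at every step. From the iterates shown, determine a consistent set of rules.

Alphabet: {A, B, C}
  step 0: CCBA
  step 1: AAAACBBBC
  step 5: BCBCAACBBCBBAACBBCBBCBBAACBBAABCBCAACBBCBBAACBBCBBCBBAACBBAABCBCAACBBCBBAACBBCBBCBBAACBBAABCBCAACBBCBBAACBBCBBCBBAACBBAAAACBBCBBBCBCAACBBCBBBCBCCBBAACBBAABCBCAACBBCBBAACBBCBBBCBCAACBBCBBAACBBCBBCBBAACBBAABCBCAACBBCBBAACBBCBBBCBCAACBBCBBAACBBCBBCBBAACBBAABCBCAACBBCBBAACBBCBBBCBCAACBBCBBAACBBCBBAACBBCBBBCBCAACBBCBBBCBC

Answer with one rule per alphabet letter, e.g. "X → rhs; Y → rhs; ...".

A->BC, B->CBB, C->AA

  step 0 ⇒ step 1: CCBA ⇒ AA·AA·CBB·BC
    A ↦ BC
    B ↦ CBB
    C ↦ AA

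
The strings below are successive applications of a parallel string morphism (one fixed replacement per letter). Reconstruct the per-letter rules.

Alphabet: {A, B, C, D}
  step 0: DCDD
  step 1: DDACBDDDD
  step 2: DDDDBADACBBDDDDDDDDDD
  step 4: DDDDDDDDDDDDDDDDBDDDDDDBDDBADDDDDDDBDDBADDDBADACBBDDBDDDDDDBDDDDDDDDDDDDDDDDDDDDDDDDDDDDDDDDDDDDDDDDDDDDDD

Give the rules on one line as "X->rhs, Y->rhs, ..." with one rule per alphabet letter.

  step 1 ⇒ step 2: DDACBDDDD ⇒ DD·DD·BAD·ACB·BDD·DD·DD·DD·DD
    A ↦ BAD
    B ↦ BDD
    C ↦ ACB
    D ↦ DD

A->BAD, B->BDD, C->ACB, D->DD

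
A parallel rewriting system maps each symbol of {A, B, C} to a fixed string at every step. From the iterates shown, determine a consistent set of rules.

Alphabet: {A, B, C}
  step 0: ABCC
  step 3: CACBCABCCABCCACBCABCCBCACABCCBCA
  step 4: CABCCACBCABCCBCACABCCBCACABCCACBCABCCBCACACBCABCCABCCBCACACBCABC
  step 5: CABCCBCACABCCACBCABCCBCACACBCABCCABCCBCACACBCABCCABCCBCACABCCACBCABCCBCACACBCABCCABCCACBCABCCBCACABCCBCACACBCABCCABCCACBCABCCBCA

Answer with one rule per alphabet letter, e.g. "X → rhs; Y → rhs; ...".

A->BC, B->CB, C->CA

  step 4 ⇒ step 5: CABCCACBCABCCBCACABCCBCACABCCACBCABCCBCACACBCABCCABCCBCACACBCABC ⇒ CA·BC·CB·CA·CA·BC·CA·CB·CA·BC·CB·CA·CA·CB·CA·BC·CA·BC·CB·CA·CA·CB·CA·BC·CA·BC·CB·CA·CA·BC·CA·CB·CA·BC·CB·CA·CA·CB·CA·BC·CA·BC·CA·CB·CA·BC·CB·CA·CA·BC·CB·CA·CA·CB·CA·BC·CA·BC·CA·CB·CA·BC·CB·CA
    A ↦ BC
    B ↦ CB
    C ↦ CA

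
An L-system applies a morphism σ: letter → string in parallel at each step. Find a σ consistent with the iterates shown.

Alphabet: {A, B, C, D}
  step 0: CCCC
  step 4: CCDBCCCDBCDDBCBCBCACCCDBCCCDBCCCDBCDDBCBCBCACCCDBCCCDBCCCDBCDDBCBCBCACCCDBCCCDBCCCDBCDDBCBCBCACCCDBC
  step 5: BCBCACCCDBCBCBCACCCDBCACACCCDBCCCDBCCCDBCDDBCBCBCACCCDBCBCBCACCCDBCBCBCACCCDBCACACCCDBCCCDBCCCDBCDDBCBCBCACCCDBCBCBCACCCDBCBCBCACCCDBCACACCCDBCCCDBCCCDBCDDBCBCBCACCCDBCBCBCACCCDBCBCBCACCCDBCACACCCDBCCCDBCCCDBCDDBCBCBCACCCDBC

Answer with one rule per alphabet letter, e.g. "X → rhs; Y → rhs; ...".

  step 4 ⇒ step 5: CCDBCCCDBCDDBCBCBCACCCDBCCCDBCCCDBCDDBCBCBCACCCDBCCCDBCCCDBCDDBCBCBCACCCDBCCCDBCCCDBCDDBCBCBCACCCDBC ⇒ BC·BC·AC·CCD·BC·BC·BC·AC·CCD·BC·AC·AC·CCD·BC·CCD·BC·CCD·BC·DD·BC·BC·BC·AC·CCD·BC·BC·BC·AC·CCD·BC·BC·BC·AC·CCD·BC·AC·AC·CCD·BC·CCD·BC·CCD·BC·DD·BC·BC·BC·AC·CCD·BC·BC·BC·AC·CCD·BC·BC·BC·AC·CCD·BC·AC·AC·CCD·BC·CCD·BC·CCD·BC·DD·BC·BC·BC·AC·CCD·BC·BC·BC·AC·CCD·BC·BC·BC·AC·CCD·BC·AC·AC·CCD·BC·CCD·BC·CCD·BC·DD·BC·BC·BC·AC·CCD·BC
    A ↦ DD
    B ↦ CCD
    C ↦ BC
    D ↦ AC

A->DD, B->CCD, C->BC, D->AC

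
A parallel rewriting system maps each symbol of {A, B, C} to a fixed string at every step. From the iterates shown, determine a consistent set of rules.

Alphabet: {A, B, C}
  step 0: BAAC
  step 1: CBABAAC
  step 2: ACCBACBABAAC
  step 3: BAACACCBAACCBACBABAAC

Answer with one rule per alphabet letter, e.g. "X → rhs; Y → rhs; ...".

  step 2 ⇒ step 3: ACCBACBABAAC ⇒ BA·AC·AC·C·BA·AC·C·BA·C·BA·BA·AC
    A ↦ BA
    B ↦ C
    C ↦ AC

A->BA, B->C, C->AC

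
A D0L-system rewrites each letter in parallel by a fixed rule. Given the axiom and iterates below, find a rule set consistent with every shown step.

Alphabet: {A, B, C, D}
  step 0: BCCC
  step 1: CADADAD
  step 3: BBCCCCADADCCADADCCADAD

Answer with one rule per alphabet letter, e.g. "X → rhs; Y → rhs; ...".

  step 0 ⇒ step 1: BCCC ⇒ C·AD·AD·AD
    B ↦ C
    C ↦ AD
    A ↦ BB  (constrained at step 1)
    D ↦ CC  (constrained at step 1)

A->BB, B->C, C->AD, D->CC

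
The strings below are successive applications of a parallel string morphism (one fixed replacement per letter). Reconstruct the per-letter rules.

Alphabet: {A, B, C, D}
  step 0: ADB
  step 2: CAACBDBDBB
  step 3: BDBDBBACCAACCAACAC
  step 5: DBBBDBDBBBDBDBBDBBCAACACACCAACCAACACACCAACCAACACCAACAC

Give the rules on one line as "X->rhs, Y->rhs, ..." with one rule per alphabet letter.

  step 2 ⇒ step 3: CAACBDBDBB ⇒ B·DB·DB·B·AC·CA·AC·CA·AC·AC
    A ↦ DB
    B ↦ AC
    C ↦ B
    D ↦ CA

A->DB, B->AC, C->B, D->CA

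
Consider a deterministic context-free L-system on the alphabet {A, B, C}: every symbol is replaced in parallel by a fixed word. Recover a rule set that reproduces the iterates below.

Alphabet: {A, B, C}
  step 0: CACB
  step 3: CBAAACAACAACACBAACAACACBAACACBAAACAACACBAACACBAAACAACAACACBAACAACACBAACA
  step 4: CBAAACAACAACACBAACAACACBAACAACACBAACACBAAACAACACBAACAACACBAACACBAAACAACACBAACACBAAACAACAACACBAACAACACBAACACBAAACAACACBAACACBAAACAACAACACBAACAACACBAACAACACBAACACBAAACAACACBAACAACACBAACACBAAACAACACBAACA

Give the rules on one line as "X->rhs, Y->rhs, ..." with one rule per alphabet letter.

  step 3 ⇒ step 4: CBAAACAACAACACBAACAACACBAACACBAAACAACACBAACACBAAACAACAACACBAACAACACBAACA ⇒ CBA·A·ACA·ACA·ACA·CBA·ACA·ACA·CBA·ACA·ACA·CBA·ACA·CBA·A·ACA·ACA·CBA·ACA·ACA·CBA·ACA·CBA·A·ACA·ACA·CBA·ACA·CBA·A·ACA·ACA·ACA·CBA·ACA·ACA·CBA·ACA·CBA·A·ACA·ACA·CBA·ACA·CBA·A·ACA·ACA·ACA·CBA·ACA·ACA·CBA·ACA·ACA·CBA·ACA·CBA·A·ACA·ACA·CBA·ACA·ACA·CBA·ACA·CBA·A·ACA·ACA·CBA·ACA
    A ↦ ACA
    B ↦ A
    C ↦ CBA

A->ACA, B->A, C->CBA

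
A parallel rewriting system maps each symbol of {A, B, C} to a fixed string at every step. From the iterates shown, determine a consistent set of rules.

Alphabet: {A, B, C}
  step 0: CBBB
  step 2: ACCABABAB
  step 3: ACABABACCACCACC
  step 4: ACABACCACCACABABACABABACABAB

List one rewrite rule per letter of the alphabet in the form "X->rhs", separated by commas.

A->AC, B->C, C->AB

  step 3 ⇒ step 4: ACABABACCACCACC ⇒ AC·AB·AC·C·AC·C·AC·AB·AB·AC·AB·AB·AC·AB·AB
    A ↦ AC
    B ↦ C
    C ↦ AB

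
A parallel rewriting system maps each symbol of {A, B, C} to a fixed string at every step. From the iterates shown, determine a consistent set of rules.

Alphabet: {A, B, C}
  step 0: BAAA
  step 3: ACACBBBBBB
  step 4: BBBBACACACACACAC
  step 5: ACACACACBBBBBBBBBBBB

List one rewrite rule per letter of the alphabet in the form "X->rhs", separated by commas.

  step 4 ⇒ step 5: BBBBACACACACACAC ⇒ AC·AC·AC·AC·B·B·B·B·B·B·B·B·B·B·B·B
    A ↦ B
    B ↦ AC
    C ↦ B

A->B, B->AC, C->B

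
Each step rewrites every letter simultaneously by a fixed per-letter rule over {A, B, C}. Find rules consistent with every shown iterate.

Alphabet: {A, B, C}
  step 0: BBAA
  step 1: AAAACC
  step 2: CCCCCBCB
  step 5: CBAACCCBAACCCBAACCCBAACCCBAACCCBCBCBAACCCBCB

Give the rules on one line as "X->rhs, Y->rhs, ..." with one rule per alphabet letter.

  step 1 ⇒ step 2: AAAACC ⇒ C·C·C·C·CB·CB
    A ↦ C
    C ↦ CB
  step 0 ⇒ step 1: BBAA ⇒ AA·AA·C·C
    B ↦ AA

A->C, B->AA, C->CB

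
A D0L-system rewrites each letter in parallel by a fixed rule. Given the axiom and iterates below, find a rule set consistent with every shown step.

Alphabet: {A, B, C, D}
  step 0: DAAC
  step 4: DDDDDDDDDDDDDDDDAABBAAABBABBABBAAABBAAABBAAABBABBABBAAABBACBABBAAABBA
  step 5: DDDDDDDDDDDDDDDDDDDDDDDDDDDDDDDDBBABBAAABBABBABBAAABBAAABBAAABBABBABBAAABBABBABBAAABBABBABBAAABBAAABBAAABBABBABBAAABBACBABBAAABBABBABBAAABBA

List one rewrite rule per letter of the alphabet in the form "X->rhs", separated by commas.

A->BBA, B->A, C->CB, D->DD

  step 4 ⇒ step 5: DDDDDDDDDDDDDDDDAABBAAABBABBABBAAABBAAABBAAABBABBABBAAABBACBABBAAABBA ⇒ DD·DD·DD·DD·DD·DD·DD·DD·DD·DD·DD·DD·DD·DD·DD·DD·BBA·BBA·A·A·BBA·BBA·BBA·A·A·BBA·A·A·BBA·A·A·BBA·BBA·BBA·A·A·BBA·BBA·BBA·A·A·BBA·BBA·BBA·A·A·BBA·A·A·BBA·A·A·BBA·BBA·BBA·A·A·BBA·CB·A·BBA·A·A·BBA·BBA·BBA·A·A·BBA
    A ↦ BBA
    B ↦ A
    C ↦ CB
    D ↦ DD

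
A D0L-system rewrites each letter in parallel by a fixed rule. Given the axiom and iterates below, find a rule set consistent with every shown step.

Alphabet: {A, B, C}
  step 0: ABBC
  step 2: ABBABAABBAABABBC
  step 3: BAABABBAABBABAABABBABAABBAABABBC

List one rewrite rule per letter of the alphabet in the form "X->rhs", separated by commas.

A->BA, B->AB, C->BC

  step 2 ⇒ step 3: ABBABAABBAABABBC ⇒ BA·AB·AB·BA·AB·BA·BA·AB·AB·BA·BA·AB·BA·AB·AB·BC
    A ↦ BA
    B ↦ AB
    C ↦ BC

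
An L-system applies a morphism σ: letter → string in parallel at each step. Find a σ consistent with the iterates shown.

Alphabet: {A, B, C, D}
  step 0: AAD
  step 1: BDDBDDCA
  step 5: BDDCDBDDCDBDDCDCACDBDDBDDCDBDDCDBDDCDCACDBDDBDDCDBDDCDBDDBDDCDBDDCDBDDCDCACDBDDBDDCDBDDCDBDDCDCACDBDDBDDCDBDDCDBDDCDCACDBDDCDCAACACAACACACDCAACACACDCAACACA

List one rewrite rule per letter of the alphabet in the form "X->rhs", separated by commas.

A->BDD, B->A, C->CD, D->CA

  step 0 ⇒ step 1: AAD ⇒ BDD·BDD·CA
    A ↦ BDD
    D ↦ CA
    B ↦ A  (constrained at step 1)
    C ↦ CD  (constrained at step 1)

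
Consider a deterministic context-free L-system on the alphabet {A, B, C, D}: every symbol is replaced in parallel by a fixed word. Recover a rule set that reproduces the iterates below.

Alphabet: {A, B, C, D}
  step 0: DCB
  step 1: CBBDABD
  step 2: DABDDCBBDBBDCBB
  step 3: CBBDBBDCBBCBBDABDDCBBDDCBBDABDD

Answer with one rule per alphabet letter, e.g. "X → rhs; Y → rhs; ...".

A->DBB, B->D, C->DAB, D->CBB

  step 2 ⇒ step 3: DABDDCBBDBBDCBB ⇒ CBB·DBB·D·CBB·CBB·DAB·D·D·CBB·D·D·CBB·DAB·D·D
    A ↦ DBB
    B ↦ D
    C ↦ DAB
    D ↦ CBB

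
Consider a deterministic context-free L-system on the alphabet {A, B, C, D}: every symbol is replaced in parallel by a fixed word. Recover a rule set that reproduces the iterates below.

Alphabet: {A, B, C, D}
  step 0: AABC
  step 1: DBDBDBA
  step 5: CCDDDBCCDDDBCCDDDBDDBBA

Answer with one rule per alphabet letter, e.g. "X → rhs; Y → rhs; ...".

  step 0 ⇒ step 1: AABC ⇒ DB·DB·D·BA
    A ↦ DB
    B ↦ D
    C ↦ BA
    D ↦ C  (constrained at step 1)

A->DB, B->D, C->BA, D->C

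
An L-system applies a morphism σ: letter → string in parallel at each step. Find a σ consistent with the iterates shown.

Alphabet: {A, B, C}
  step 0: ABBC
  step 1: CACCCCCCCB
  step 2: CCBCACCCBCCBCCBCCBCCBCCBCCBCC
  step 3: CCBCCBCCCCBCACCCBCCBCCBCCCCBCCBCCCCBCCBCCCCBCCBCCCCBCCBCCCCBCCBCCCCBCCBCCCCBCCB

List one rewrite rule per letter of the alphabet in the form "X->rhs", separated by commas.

A->CAC, B->CC, C->CCB

  step 2 ⇒ step 3: CCBCACCCBCCBCCBCCBCCBCCBCCBCC ⇒ CCB·CCB·CC·CCB·CAC·CCB·CCB·CCB·CC·CCB·CCB·CC·CCB·CCB·CC·CCB·CCB·CC·CCB·CCB·CC·CCB·CCB·CC·CCB·CCB·CC·CCB·CCB
    A ↦ CAC
    B ↦ CC
    C ↦ CCB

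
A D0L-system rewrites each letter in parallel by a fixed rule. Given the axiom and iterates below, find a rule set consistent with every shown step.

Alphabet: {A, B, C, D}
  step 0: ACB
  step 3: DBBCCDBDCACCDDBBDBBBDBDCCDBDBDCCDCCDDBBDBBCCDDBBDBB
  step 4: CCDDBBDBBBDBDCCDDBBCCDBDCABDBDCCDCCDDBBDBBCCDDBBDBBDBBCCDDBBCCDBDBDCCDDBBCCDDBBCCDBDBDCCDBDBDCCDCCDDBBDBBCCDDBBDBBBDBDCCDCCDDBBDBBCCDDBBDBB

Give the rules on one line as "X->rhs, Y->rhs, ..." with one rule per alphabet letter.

  step 3 ⇒ step 4: DBBCCDBDCACCDDBBDBBBDBDCCDBDBDCCDCCDDBBDBBCCDDBBDBB ⇒ CCD·DBB·DBB·BD·BD·CCD·DBB·CCD·BD·CA·BD·BD·CCD·CCD·DBB·DBB·CCD·DBB·DBB·DBB·CCD·DBB·CCD·BD·BD·CCD·DBB·CCD·DBB·CCD·BD·BD·CCD·BD·BD·CCD·CCD·DBB·DBB·CCD·DBB·DBB·BD·BD·CCD·CCD·DBB·DBB·CCD·DBB·DBB
    A ↦ CA
    B ↦ DBB
    C ↦ BD
    D ↦ CCD

A->CA, B->DBB, C->BD, D->CCD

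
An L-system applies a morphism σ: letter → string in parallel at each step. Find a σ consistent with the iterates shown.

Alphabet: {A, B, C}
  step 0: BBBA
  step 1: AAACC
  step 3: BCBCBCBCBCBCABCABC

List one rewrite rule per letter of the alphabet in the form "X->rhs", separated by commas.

  step 0 ⇒ step 1: BBBA ⇒ A·A·A·CC
    A ↦ CC
    B ↦ A
    C ↦ BC  (constrained at step 1)

A->CC, B->A, C->BC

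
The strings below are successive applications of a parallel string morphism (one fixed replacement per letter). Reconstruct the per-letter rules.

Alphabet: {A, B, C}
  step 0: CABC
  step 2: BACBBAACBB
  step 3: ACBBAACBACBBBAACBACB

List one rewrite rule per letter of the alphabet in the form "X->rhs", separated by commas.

  step 2 ⇒ step 3: BACBBAACBB ⇒ ACB·B·A·ACB·ACB·B·B·A·ACB·ACB
    A ↦ B
    B ↦ ACB
    C ↦ A

A->B, B->ACB, C->A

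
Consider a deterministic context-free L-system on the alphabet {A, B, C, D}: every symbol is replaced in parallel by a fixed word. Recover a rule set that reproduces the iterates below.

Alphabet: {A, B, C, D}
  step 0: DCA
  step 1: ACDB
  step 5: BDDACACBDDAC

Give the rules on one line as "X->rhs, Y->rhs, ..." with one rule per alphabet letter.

  step 0 ⇒ step 1: DCA ⇒ AC·D·B
    A ↦ B
    C ↦ D
    D ↦ AC
    B ↦ D  (constrained at step 1)

A->B, B->D, C->D, D->AC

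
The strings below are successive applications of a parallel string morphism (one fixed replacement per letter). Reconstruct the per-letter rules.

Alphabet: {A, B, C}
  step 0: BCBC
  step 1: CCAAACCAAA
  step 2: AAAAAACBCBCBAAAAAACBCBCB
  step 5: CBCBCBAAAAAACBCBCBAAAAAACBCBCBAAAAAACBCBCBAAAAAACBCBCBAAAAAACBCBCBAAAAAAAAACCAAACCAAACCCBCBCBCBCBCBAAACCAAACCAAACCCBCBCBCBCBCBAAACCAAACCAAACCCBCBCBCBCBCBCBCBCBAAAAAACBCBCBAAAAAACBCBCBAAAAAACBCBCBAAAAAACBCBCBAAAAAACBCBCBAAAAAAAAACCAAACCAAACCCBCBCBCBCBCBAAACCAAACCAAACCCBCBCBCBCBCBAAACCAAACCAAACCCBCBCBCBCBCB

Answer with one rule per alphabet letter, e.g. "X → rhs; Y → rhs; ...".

A->CB, B->CC, C->AAA

  step 1 ⇒ step 2: CCAAACCAAA ⇒ AAA·AAA·CB·CB·CB·AAA·AAA·CB·CB·CB
    A ↦ CB
    C ↦ AAA
  step 0 ⇒ step 1: BCBC ⇒ CC·AAA·CC·AAA
    B ↦ CC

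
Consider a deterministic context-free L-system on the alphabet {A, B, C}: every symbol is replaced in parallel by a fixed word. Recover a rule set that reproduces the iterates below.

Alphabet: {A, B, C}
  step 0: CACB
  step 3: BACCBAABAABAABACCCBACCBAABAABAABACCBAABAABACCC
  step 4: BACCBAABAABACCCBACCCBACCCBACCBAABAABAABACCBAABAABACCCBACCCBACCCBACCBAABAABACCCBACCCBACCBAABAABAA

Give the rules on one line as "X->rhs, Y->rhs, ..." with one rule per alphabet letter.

  step 3 ⇒ step 4: BACCBAABAABAABACCCBACCBAABAABAABACCBAABAABACCC ⇒ BAC·C·BAA·BAA·BAC·C·C·BAC·C·C·BAC·C·C·BAC·C·BAA·BAA·BAA·BAC·C·BAA·BAA·BAC·C·C·BAC·C·C·BAC·C·C·BAC·C·BAA·BAA·BAC·C·C·BAC·C·C·BAC·C·BAA·BAA·BAA
    A ↦ C
    B ↦ BAC
    C ↦ BAA

A->C, B->BAC, C->BAA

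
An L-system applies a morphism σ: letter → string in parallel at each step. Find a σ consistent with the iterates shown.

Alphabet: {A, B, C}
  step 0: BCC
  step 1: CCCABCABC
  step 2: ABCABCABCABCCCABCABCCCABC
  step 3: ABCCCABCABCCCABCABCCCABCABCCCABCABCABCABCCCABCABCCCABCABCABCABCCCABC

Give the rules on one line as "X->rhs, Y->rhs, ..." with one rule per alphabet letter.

  step 2 ⇒ step 3: ABCABCABCABCCCABCABCCCABC ⇒ AB·CCC·ABC·AB·CCC·ABC·AB·CCC·ABC·AB·CCC·ABC·ABC·ABC·AB·CCC·ABC·AB·CCC·ABC·ABC·ABC·AB·CCC·ABC
    A ↦ AB
    B ↦ CCC
    C ↦ ABC

A->AB, B->CCC, C->ABC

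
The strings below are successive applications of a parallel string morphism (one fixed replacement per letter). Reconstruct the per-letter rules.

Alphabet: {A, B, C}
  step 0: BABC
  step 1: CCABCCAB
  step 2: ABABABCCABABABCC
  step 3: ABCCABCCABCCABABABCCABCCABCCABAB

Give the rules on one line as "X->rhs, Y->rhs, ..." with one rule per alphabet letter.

A->AB, B->CC, C->AB

  step 2 ⇒ step 3: ABABABCCABABABCC ⇒ AB·CC·AB·CC·AB·CC·AB·AB·AB·CC·AB·CC·AB·CC·AB·AB
    A ↦ AB
    B ↦ CC
    C ↦ AB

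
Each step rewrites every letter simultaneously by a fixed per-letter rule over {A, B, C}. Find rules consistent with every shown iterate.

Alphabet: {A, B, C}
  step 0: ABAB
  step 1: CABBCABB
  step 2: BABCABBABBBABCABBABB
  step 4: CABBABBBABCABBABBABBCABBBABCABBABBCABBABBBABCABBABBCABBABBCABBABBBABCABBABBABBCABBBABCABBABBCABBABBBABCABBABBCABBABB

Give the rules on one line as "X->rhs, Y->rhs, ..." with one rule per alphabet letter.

  step 1 ⇒ step 2: CABBCABB ⇒ BAB·C·ABB·ABB·BAB·C·ABB·ABB
    A ↦ C
    B ↦ ABB
    C ↦ BAB

A->C, B->ABB, C->BAB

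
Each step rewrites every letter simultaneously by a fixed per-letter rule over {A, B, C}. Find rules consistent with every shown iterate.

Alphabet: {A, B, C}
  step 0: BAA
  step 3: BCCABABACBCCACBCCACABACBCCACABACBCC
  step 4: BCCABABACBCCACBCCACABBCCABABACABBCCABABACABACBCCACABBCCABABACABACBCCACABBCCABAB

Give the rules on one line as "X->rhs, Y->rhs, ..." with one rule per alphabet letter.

A->AC, B->BCC, C->AB

  step 3 ⇒ step 4: BCCABABACBCCACBCCACABACBCCACABACBCC ⇒ BCC·AB·AB·AC·BCC·AC·BCC·AC·AB·BCC·AB·AB·AC·AB·BCC·AB·AB·AC·AB·AC·BCC·AC·AB·BCC·AB·AB·AC·AB·AC·BCC·AC·AB·BCC·AB·AB
    A ↦ AC
    B ↦ BCC
    C ↦ AB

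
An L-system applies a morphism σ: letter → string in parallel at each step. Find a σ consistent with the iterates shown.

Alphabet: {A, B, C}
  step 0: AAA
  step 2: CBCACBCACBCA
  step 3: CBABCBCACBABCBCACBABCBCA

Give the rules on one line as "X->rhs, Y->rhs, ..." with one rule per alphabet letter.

  step 2 ⇒ step 3: CBCACBCACBCA ⇒ CB·AB·CB·CA·CB·AB·CB·CA·CB·AB·CB·CA
    A ↦ CA
    B ↦ AB
    C ↦ CB

A->CA, B->AB, C->CB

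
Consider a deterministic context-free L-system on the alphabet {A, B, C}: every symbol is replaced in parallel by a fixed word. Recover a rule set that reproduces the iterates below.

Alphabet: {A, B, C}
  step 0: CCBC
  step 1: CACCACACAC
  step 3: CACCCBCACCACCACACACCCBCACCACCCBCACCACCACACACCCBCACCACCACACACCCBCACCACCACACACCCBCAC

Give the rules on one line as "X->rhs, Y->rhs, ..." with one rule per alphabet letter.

  step 0 ⇒ step 1: CCBC ⇒ CAC·CAC·A·CAC
    B ↦ A
    C ↦ CAC
    A ↦ CCB  (constrained at step 1)

A->CCB, B->A, C->CAC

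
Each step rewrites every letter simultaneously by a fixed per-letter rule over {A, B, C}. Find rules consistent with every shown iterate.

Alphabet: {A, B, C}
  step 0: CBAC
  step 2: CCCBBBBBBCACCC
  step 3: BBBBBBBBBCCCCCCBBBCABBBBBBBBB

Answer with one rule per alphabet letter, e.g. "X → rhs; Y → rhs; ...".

A->CA, B->C, C->BBB

  step 2 ⇒ step 3: CCCBBBBBBCACCC ⇒ BBB·BBB·BBB·C·C·C·C·C·C·BBB·CA·BBB·BBB·BBB
    A ↦ CA
    B ↦ C
    C ↦ BBB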